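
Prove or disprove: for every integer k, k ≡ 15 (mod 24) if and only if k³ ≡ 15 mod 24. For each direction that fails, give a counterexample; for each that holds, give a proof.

Forward direction. Suppose k ≡ 15 (mod 24). Write k = 24j + 15. Then (24j + 15)³ = 13824j³ + 25920j² + 16200j + 3375 = 24(576j³ + 1080j² + 675j + 140) + 15, so k³ ≡ 15 (mod 24).

Converse. Suppose k³ ≡ 15 (mod 24). The only residue r in {0, …, 23} with r³ ≡ 15 (mod 24) is r = 15, so k ≡ 15 (mod 24).

Both implications hold.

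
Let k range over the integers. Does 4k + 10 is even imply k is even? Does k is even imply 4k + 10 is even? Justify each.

Converse. Suppose k is even. Since 4 is even, 4k is even for every k, so 4k + 10 has the same parity as 10, which is even. Hence 4k + 10 is even.

Forward direction. This fails: take k = 3. Then 4k + 10 = 22, which is even, yet k = 3 is odd, not even.

(⇒) fails; (⇐) holds.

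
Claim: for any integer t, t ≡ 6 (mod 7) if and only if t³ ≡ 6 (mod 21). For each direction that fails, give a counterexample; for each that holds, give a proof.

(⇒) fails and (⇐) fails.

(→) This fails: take t = 13. Then 13 ≡ 6 (mod 7), but 13³ = 2197 ≡ 13 (mod 21), not 6.

(←) This fails: take t = 3. Then 3³ = 27 ≡ 6 (mod 21), yet 3 ≡ 3 (mod 7), not 6.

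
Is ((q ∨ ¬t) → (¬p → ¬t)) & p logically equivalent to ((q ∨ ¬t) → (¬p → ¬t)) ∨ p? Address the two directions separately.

[⇒] Assume the antecedent. If t is true, the antecedent forces (t = T, p = T, q = F) or (t = T, p = T, q = T), and ((q ∨ ¬t) → (¬p → ¬t)) ∨ p holds there. If t is false, ((q ∨ ¬t) → (¬p → ¬t)) ∨ p reduces to true regardless of the other variables. Either way ((q ∨ ¬t) → (¬p → ¬t)) ∨ p holds.

[⇐] This fails. Under t = F, p = F, q = F, the left side is false but the right side is true.

Only the forward direction holds.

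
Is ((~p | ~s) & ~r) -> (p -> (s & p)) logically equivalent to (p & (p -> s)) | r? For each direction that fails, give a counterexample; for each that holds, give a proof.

(⟸) Assume the antecedent. If s is true, the consequent reduces to true regardless of the other variables. If s is false, the antecedent forces (s = F, p = F, r = T) or (s = F, p = T, r = T), and the consequent holds there. Either way the consequent holds.

(⟹) This fails. Under s = F, p = F, r = F, the left side is true but the right side is false.

(⇒) fails; (⇐) holds.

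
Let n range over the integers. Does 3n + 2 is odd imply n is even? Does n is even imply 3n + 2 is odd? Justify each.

Both directions fail.

(⇒) This fails: n = 1 gives 3n + 2 = 5, which is odd, but 1 is odd, not even.

(⇐) This also fails: n = 6 is even, but 3n + 2 = 20 is even, not odd.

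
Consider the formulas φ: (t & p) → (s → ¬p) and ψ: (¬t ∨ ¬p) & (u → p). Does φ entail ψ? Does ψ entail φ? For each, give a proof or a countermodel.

Only the reverse direction holds.

(→) This fails. Under t = F, u = T, p = F, s = F, the left side is true but the right side is false.

(←) Assume the antecedent. If t is true, the antecedent forces (t = T, u = F, p = F, s = F) or (t = T, u = F, p = F, s = T), and (t & p) → (s → ¬p) holds there. If t is false, (t & p) → (s → ¬p) reduces to true regardless of the other variables. Either way (t & p) → (s → ¬p) holds.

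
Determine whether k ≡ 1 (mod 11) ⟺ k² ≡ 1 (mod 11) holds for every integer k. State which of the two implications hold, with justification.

Only the forward implication holds.

Forward direction. Suppose k ≡ 1 (mod 11). Write k = 11j + 1. Then (11j + 1)² = 121j² + 22j + 1 = 11(11j² + 2j) + 1, so k² ≡ 1 (mod 11).

Converse. This fails: take k = 10. Then 10² = 100 ≡ 1 (mod 11), yet 10 ≡ 10 (mod 11), not 1.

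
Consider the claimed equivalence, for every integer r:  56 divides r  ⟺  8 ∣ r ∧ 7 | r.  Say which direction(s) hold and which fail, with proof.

Both implications hold.

(→) If 56 ∣ r, write r = 56q. Since 56 = 7·8, r = 8·(7q), so 8 ∣ r; and since 56 = 8·7, r = 7·(8q), so 7 ∣ r.

(←) Suppose 8 ∣ r and 7 ∣ r. Any common multiple of 8 and 7 is a multiple of their lcm; here gcd(8, 7) = 1, so lcm(8, 7) = 8·7 = 56, so 56 ∣ r.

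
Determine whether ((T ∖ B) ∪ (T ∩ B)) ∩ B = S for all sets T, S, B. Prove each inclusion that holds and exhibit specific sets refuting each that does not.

Both inclusions fail.

Forward inclusion. This inclusion fails. Take T = {1}, S = ∅, B = {1}; then 1 ∈ ((T ∖ B) ∪ (T ∩ B)) ∩ B but 1 ∉ S.

Reverse inclusion. This inclusion fails. Take T = ∅, S = {1}, B = ∅; then 1 ∈ S but 1 ∉ ((T ∖ B) ∪ (T ∩ B)) ∩ B.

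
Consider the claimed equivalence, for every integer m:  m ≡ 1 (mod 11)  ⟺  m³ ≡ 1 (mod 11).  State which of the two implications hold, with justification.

Both implications hold.

[⇒] Suppose m ≡ 1 (mod 11). Write m = 11j + 1. Then (11j + 1)³ = 1331j³ + 363j² + 33j + 1 = 11(121j³ + 33j² + 3j) + 1, so m³ ≡ 1 (mod 11).

[⇐] For the converse, argue contrapositively. If m ≢ 1 (mod 11), then m is congruent to one of 0, 2, 3, 4, 5, 6, 7, 8, 9, 10 modulo 11, and these give m³ ≡ 0, 8, 5, 9, 4, 7, 2, 6, 3, 10 respectively — never 1.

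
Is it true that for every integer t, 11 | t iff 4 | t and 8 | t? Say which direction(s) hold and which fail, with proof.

Neither direction holds.

(⇒) This fails: take t = 11. Certainly 11 ∣ 11, but 4 ∤ 11.

(⇐) This fails: take t = 8. Both 4 ∣ 8 and 8 ∣ 8, yet 8 is not a multiple of 11 (since 8 = 0·11 + 8), so 11 ∤ 8.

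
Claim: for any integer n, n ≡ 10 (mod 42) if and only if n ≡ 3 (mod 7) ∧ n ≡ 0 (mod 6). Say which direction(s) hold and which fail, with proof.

Neither implication holds.

[⇒] This fails: n = 10 gives 10 ≡ 10 (mod 42) but 10 ≡ 4 (mod 6), so the conjunction on the right does not hold.

[⇐] This fails: n = 24 satisfies both congruences on the right (24 ≡ 3 mod 7 and 24 ≡ 0 mod 6) yet 24 ≡ 24 (mod 42), not 10.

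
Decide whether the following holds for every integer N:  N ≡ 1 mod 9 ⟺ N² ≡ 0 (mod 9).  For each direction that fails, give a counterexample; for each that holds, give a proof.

(⇒) fails and (⇐) fails.

Forward direction. This fails: take N = 1. Then 1 ≡ 1 (mod 9), but 1² = 1 ≡ 1 (mod 9), not 0.

Converse. This fails: take N = 0. Then 0² = 0 ≡ 0 (mod 9), yet 0 ≡ 0 (mod 9), not 1.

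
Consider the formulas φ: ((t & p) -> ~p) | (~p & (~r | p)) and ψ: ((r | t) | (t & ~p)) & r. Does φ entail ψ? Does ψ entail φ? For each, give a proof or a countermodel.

Neither implication holds.

(⟹) This fails. Under t = F, p = F, r = F, the left side is true but the right side is false.

(⟸) This fails. Under t = T, p = T, r = T, the left side is false but the right side is true.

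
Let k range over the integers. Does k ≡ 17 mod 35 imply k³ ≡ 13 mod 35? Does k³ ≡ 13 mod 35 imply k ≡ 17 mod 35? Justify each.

Not equivalent: only (⇒) holds.

[⇒] Suppose k ≡ 17 mod 35. Write k = 35j + 17. Then (35j + 17)³ = 42875j³ + 62475j² + 30345j + 4913 = 35(1225j³ + 1785j² + 867j + 140) + 13, so k³ ≡ 13 (mod 35).

[⇐] This fails: take k = 12. Then 12³ = 1728 ≡ 13 (mod 35), yet 12 ≡ 12 (mod 35), not 17.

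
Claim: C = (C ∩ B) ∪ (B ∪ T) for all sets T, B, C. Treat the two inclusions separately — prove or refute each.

(⟹) This inclusion fails. Take T = ∅, B = ∅, C = {1}; then 1 ∈ C but 1 ∉ (C ∩ B) ∪ (B ∪ T).

(⟸) This inclusion fails. Take T = {1}, B = ∅, C = ∅; then 1 ∈ (C ∩ B) ∪ (B ∪ T) but 1 ∉ C.

Neither inclusion holds.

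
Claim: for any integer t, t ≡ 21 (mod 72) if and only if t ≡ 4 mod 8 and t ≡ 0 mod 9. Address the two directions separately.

[⇒] This fails: t = 21 gives 21 ≡ 21 (mod 72) but 21 ≡ 5 (mod 8), so the conjunction on the right does not hold.

[⇐] This fails: t = 36 satisfies both congruences on the right (36 ≡ 4 mod 8 and 36 ≡ 0 mod 9) yet 36 ≡ 36 (mod 72), not 21.

Neither direction holds.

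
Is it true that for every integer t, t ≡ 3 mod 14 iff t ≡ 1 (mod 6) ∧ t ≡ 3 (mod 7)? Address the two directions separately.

[⇐] If t ≡ 1 (mod 6) and t ≡ 3 (mod 7), then by the Chinese remainder theorem t ≡ 31 (mod 42). Since 31 ≡ 3 (mod 14) and 14 ∣ 42, we get t ≡ 3 (mod 14).

[⇒] This fails: t = 17 gives 17 ≡ 3 (mod 14) but 17 ≡ 5 (mod 6), so the conjunction on the right does not hold.

Not equivalent: only (⇐) holds.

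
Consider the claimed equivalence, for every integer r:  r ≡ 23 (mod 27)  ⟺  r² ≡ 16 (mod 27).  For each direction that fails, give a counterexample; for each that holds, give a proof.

[⇒] Suppose r ≡ 23 (mod 27). Write r = 27j + 23. Then (27j + 23)² = 729j² + 1242j + 529 = 27(27j² + 46j + 19) + 16, so r² ≡ 16 (mod 27).

[⇐] This fails: take r = 4. Then 4² = 16 ≡ 16 (mod 27), yet 4 ≡ 4 (mod 27), not 23.

Not equivalent: only (⇒) holds.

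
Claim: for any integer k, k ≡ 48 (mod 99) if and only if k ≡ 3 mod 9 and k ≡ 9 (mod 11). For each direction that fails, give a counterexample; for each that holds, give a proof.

[⇒] This fails: k = 48 gives 48 ≡ 48 (mod 99) but 48 ≡ 4 (mod 11), so the conjunction on the right does not hold.

[⇐] This fails: k = 75 satisfies both congruences on the right (75 ≡ 3 mod 9 and 75 ≡ 9 mod 11) yet 75 ≡ 75 (mod 99), not 48.

(⇒) fails and (⇐) fails.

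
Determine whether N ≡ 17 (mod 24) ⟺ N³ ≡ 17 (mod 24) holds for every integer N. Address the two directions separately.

[⇒] Suppose N ≡ 17 (mod 24). Write N = 24j + 17. Then (24j + 17)³ = 13824j³ + 29376j² + 20808j + 4913 = 24(576j³ + 1224j² + 867j + 204) + 17, so N³ ≡ 17 (mod 24).

[⇐] Conversely, suppose N³ ≡ 17 (mod 24). The only residue r in {0, …, 23} with r³ ≡ 17 (mod 24) is r = 17, so N ≡ 17 (mod 24).

Both implications hold.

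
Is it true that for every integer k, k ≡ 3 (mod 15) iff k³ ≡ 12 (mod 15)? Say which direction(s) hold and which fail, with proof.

(⇒) Suppose k ≡ 3 (mod 15). Write k = 15j + 3. Then (15j + 3)³ = 3375j³ + 2025j² + 405j + 27 = 15(225j³ + 135j² + 27j + 1) + 12, so k³ ≡ 12 (mod 15).

(⇐) Conversely, suppose k³ ≡ 12 (mod 15). The only residue r in {0, …, 14} with r³ ≡ 12 (mod 15) is r = 3, so k ≡ 3 (mod 15).

The biconditional holds.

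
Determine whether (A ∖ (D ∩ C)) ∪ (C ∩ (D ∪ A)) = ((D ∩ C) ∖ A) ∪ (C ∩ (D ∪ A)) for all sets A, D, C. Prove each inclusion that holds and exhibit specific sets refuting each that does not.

Forward inclusion. This inclusion fails. Take A = {1}, D = ∅, C = ∅; then 1 ∈ (A ∖ (D ∩ C)) ∪ (C ∩ (D ∪ A)) but 1 ∉ ((D ∩ C) ∖ A) ∪ (C ∩ (D ∪ A)).

Reverse inclusion. Let x ∈ ((D ∩ C) ∖ A) ∪ (C ∩ (D ∪ A)). Then either x ∈ A ∩ C and x ∉ D; or x ∈ D ∩ C and x ∉ A; or x ∈ A ∩ D ∩ C. In each case x ∈ (A ∖ (D ∩ C)) ∪ (C ∩ (D ∪ A)), so ((D ∩ C) ∖ A) ∪ (C ∩ (D ∪ A)) ⊆ (A ∖ (D ∩ C)) ∪ (C ∩ (D ∪ A)).

The sets are not equal: only the reverse inclusion holds.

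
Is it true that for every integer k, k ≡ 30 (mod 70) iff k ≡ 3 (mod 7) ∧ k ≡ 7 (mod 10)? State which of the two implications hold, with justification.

Neither implication holds.

Forward direction. This fails: k = 30 gives 30 ≡ 30 (mod 70) but 30 ≡ 2 (mod 7), so the conjunction on the right does not hold.

Converse. This fails: k = 17 satisfies both congruences on the right (17 ≡ 3 mod 7 and 17 ≡ 7 mod 10) yet 17 ≡ 17 (mod 70), not 30.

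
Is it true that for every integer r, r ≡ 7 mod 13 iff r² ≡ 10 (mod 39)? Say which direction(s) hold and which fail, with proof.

Forward direction. This fails: take r = 33. Then 33 ≡ 7 (mod 13), but 33² = 1089 ≡ 36 (mod 39), not 10.

Converse. This fails: take r = 19. Then 19² = 361 ≡ 10 (mod 39), yet 19 ≡ 6 (mod 13), not 7.

Neither direction holds.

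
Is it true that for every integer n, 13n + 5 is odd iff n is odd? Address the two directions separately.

[⇒] This fails: n = 2 gives 13n + 5 = 31, which is odd, but 2 is even, not odd.

[⇐] This also fails: n = 1 is odd, but 13n + 5 = 18 is even, not odd.

Neither implication holds.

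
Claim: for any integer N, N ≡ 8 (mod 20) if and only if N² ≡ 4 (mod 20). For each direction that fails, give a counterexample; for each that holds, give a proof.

(⇒) holds; (⇐) fails.

(⇐) This fails: take N = 2. Then 2² = 4 ≡ 4 (mod 20), yet 2 ≡ 2 (mod 20), not 8.

(⇒) Suppose N ≡ 8 (mod 20). Write N = 20j + 8. Then (20j + 8)² = 400j² + 320j + 64 = 20(20j² + 16j + 3) + 4, so N² ≡ 4 (mod 20).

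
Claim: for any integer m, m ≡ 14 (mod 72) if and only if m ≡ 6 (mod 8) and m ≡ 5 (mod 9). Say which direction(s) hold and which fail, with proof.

(→) Suppose m ≡ 14 (mod 72); write m = 72j + 14. Since 8 ∣ 72, reducing mod 8 gives m ≡ 14 ≡ 6 (mod 8); since 9 ∣ 72, reducing mod 9 gives m ≡ 14 ≡ 5 (mod 9).

(←) Conversely, if m ≡ 6 (mod 8) and m ≡ 5 (mod 9), then by the Chinese remainder theorem m ≡ 14 (mod 72). This is exactly m ≡ 14 (mod 72).

Equivalent; both directions hold.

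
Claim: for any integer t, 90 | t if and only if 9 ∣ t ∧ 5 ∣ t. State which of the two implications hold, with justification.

(⟸) This fails: take t = 45. Both 9 ∣ 45 and 5 ∣ 45, yet 45 is not a multiple of 90 (since 45 = 0·90 + 45), so 90 ∤ 45.

(⟹) If 90 ∣ t, write t = 90q. Since 90 = 10·9, t = 9·(10q), so 9 ∣ t; and since 90 = 18·5, t = 5·(18q), so 5 ∣ t.

(⇒) holds; (⇐) fails.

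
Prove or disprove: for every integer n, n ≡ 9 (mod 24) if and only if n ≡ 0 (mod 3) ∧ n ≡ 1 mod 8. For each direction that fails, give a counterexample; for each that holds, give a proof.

Both directions hold.

[⇒] Suppose n ≡ 9 (mod 24); write n = 24j + 9. Since 3 ∣ 24, reducing mod 3 gives n ≡ 9 ≡ 0 (mod 3); since 8 ∣ 24, reducing mod 8 gives n ≡ 9 ≡ 1 (mod 8).

[⇐] Conversely, if n ≡ 0 (mod 3) and n ≡ 1 (mod 8), then by the Chinese remainder theorem n ≡ 9 (mod 24). This is exactly n ≡ 9 (mod 24).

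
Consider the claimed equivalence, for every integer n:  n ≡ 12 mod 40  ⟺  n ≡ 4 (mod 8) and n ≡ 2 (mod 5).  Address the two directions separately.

Both directions hold; the statement is true.

(⟹) Suppose n ≡ 12 (mod 40); write n = 40j + 12. Since 8 ∣ 40, reducing mod 8 gives n ≡ 12 ≡ 4 (mod 8); since 5 ∣ 40, reducing mod 5 gives n ≡ 12 ≡ 2 (mod 5).

(⟸) Conversely, if n ≡ 4 (mod 8) and n ≡ 2 (mod 5), then by the Chinese remainder theorem n ≡ 12 (mod 40). This is exactly n ≡ 12 (mod 40).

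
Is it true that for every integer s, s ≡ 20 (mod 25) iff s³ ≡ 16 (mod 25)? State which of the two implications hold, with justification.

Forward direction. This fails: take s = 20. Then 20 ≡ 20 (mod 25), but 20³ = 8000 ≡ 0 (mod 25), not 16.

Converse. This fails: take s = 6. Then 6³ = 216 ≡ 16 (mod 25), yet 6 ≡ 6 (mod 25), not 20.

Neither implication holds.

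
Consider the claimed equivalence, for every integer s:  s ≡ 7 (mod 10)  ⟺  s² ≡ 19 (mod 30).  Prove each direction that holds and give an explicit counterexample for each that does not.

Neither implication holds.

[⇒] This fails: take s = 27. Then 27 ≡ 7 (mod 10), but 27² = 729 ≡ 9 (mod 30), not 19.

[⇐] This fails: take s = 13. Then 13² = 169 ≡ 19 (mod 30), yet 13 ≡ 3 (mod 10), not 7.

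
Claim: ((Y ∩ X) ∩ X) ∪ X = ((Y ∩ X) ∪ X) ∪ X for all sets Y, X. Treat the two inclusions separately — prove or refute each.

Both inclusions hold; the sets are equal.

Forward inclusion. Let x ∈ ((Y ∩ X) ∩ X) ∪ X. Then either x ∈ X and x ∉ Y; or x ∈ Y ∩ X. In each case x ∈ ((Y ∩ X) ∪ X) ∪ X, so ((Y ∩ X) ∩ X) ∪ X ⊆ ((Y ∩ X) ∪ X) ∪ X.

Reverse inclusion. Let x ∈ ((Y ∩ X) ∪ X) ∪ X. Then either x ∈ X and x ∉ Y; or x ∈ Y ∩ X. In each case x ∈ ((Y ∩ X) ∩ X) ∪ X, so ((Y ∩ X) ∪ X) ∪ X ⊆ ((Y ∩ X) ∩ X) ∪ X.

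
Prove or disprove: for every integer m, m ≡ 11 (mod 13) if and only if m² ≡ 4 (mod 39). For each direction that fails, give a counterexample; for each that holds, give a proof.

(⇒) This fails: take m = 24. Then 24 ≡ 11 (mod 13), but 24² = 576 ≡ 30 (mod 39), not 4.

(⇐) This fails: take m = 2. Then 2² = 4 ≡ 4 (mod 39), yet 2 ≡ 2 (mod 13), not 11.

(⇒) fails and (⇐) fails.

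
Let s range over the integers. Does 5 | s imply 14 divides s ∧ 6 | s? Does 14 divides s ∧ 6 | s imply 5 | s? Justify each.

(⟹) This fails: take s = 5. Certainly 5 ∣ 5, but 14 ∤ 5.

(⟸) This fails: take s = 42. Both 14 ∣ 42 and 6 ∣ 42, yet 42 is not a multiple of 5 (since 42 = 8·5 + 2), so 5 ∤ 42.

(⇒) fails and (⇐) fails.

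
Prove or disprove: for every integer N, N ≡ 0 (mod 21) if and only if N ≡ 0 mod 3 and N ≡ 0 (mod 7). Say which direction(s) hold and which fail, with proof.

Both directions hold.

(←) If N ≡ 0 (mod 3) and N ≡ 0 (mod 7), then by the Chinese remainder theorem N ≡ 0 (mod 21). This is exactly N ≡ 0 (mod 21).

(→) Suppose N ≡ 0 (mod 21); write N = 21j + 0. Since 3 ∣ 21, reducing mod 3 gives N ≡ 0 (mod 3); since 7 ∣ 21, reducing mod 7 gives N ≡ 0 (mod 7).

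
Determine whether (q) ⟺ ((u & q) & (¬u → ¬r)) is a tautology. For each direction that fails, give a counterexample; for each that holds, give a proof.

Forward direction. This fails. Under u = F, q = T, r = F, the left side is true but the right side is false.

Converse. Assume the antecedent. If u is true, the antecedent forces (u = T, q = T, r = F) or (u = T, q = T, r = T), and q holds there. If u is false, the antecedent cannot hold. Either way q holds.

Not equivalent: only (⇐) holds.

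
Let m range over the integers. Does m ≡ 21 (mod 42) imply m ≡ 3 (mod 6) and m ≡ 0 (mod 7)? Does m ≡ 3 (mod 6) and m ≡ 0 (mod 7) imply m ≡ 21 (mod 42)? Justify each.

The biconditional holds.

[⇒] Suppose m ≡ 21 (mod 42); write m = 42j + 21. Since 6 ∣ 42, reducing mod 6 gives m ≡ 21 ≡ 3 (mod 6); since 7 ∣ 42, reducing mod 7 gives m ≡ 21 ≡ 0 (mod 7).

[⇐] Conversely, if m ≡ 3 (mod 6) and m ≡ 0 (mod 7), then by the Chinese remainder theorem m ≡ 21 (mod 42). This is exactly m ≡ 21 (mod 42).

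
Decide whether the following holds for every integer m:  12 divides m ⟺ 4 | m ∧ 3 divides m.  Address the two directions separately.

[⇐] Suppose 4 ∣ m and 3 ∣ m. Any common multiple of 4 and 3 is a multiple of their lcm; here gcd(4, 3) = 1, so lcm(4, 3) = 4·3 = 12, so 12 ∣ m.

[⇒] If 12 ∣ m, write m = 12q. Since 12 = 3·4, m = 4·(3q), so 4 ∣ m; and since 12 = 4·3, m = 3·(4q), so 3 ∣ m.

Both directions hold; the statement is true.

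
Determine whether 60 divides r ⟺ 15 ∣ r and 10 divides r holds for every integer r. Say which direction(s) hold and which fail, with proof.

Forward direction. If 60 ∣ r, write r = 60q. Since 60 = 4·15, r = 15·(4q), so 15 ∣ r; and since 60 = 6·10, r = 10·(6q), so 10 ∣ r.

Converse. This fails: take r = 30. Both 15 ∣ 30 and 10 ∣ 30, yet 30 is not a multiple of 60 (since 30 = 0·60 + 30), so 60 ∤ 30.

Not equivalent: only (⇒) holds.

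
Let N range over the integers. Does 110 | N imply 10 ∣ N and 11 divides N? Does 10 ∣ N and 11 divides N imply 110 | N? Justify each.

(⇐) Suppose 10 ∣ N and 11 ∣ N. Any common multiple of 10 and 11 is a multiple of their lcm; here gcd(10, 11) = 1, so lcm(10, 11) = 10·11 = 110, so 110 ∣ N.

(⇒) If 110 ∣ N, write N = 110q. Since 110 = 11·10, N = 10·(11q), so 10 ∣ N; and since 110 = 10·11, N = 11·(10q), so 11 ∣ N.

Both directions hold; the statement is true.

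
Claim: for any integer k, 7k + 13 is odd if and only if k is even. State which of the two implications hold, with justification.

Both implications hold.

(⟹) Suppose 7k + 13 is odd. Since 7 is odd, 7k and k have the same parity, so 7k + 13 ≡ k + 13 (mod 2). As 13 is odd, 7k + 13 is odd exactly when k is even. Thus k is even.

(⟸) Conversely, suppose k is even; write k = 2j. Then 7k + 13 = 7·(2j) + 13 = 2·7j + 13, which is odd.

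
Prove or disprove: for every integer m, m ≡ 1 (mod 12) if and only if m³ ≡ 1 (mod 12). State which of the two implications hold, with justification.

(⇒) Suppose m ≡ 1 (mod 12). Write m = 12j + 1. Then (12j + 1)³ = 1728j³ + 432j² + 36j + 1 = 12(144j³ + 36j² + 3j) + 1, so m³ ≡ 1 (mod 12).

(⇐) Conversely, suppose m³ ≡ 1 (mod 12). The only residue r in {0, …, 11} with r³ ≡ 1 (mod 12) is r = 1, so m ≡ 1 (mod 12).

The biconditional holds.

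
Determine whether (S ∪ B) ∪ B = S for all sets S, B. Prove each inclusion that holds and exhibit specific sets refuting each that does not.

(⟹) This inclusion fails. Take S = ∅, B = {1}; then 1 ∈ (S ∪ B) ∪ B but 1 ∉ S.

(⟸) Let x ∈ S. Then either x ∈ S and x ∉ B; or x ∈ S ∩ B. In each case x ∈ (S ∪ B) ∪ B, so S ⊆ (S ∪ B) ∪ B.

The sets are not equal: only the reverse inclusion holds.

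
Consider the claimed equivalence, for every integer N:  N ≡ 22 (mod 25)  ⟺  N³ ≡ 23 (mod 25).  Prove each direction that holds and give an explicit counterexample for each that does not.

Equivalent; both directions hold.

[⇒] Suppose N ≡ 22 (mod 25). Write N = 25j + 22. Then (25j + 22)³ = 15625j³ + 41250j² + 36300j + 10648 = 25(625j³ + 1650j² + 1452j + 425) + 23, so N³ ≡ 23 (mod 25).

[⇐] Conversely, suppose N³ ≡ 23 (mod 25). The only residue r in {0, …, 24} with r³ ≡ 23 (mod 25) is r = 22, so N ≡ 22 (mod 25).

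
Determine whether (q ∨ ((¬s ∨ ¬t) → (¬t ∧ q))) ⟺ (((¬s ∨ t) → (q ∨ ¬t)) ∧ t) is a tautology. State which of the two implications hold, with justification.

[⇒] This fails. Under t = F, q = T, s = F, the left side is true but the right side is false.

[⇐] Assume the antecedent. If t is true, the antecedent forces (t = T, q = T, s = F) or (t = T, q = T, s = T), and q ∨ ((¬s ∨ ¬t) → (¬t ∧ q)) holds there. If t is false, the antecedent cannot hold. Either way q ∨ ((¬s ∨ ¬t) → (¬t ∧ q)) holds.

Only the reverse direction holds.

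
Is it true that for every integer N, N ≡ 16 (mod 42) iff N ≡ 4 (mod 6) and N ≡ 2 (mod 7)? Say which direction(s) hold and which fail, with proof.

Equivalent; both directions hold.

[⇐] If N ≡ 4 (mod 6) and N ≡ 2 (mod 7), then by the Chinese remainder theorem N ≡ 16 (mod 42). This is exactly N ≡ 16 (mod 42).

[⇒] Suppose N ≡ 16 (mod 42); write N = 42j + 16. Since 6 ∣ 42, reducing mod 6 gives N ≡ 16 ≡ 4 (mod 6); since 7 ∣ 42, reducing mod 7 gives N ≡ 16 ≡ 2 (mod 7).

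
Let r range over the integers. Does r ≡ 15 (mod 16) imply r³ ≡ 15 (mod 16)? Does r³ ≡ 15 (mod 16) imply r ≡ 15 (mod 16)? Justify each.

Both implications hold.

Forward direction. Suppose r ≡ 15 (mod 16). Write r = 16j + 15. Then (16j + 15)³ = 4096j³ + 11520j² + 10800j + 3375 = 16(256j³ + 720j² + 675j + 210) + 15, so r³ ≡ 15 (mod 16).

Converse. Suppose r³ ≡ 15 (mod 16). The only residue r in {0, …, 15} with r³ ≡ 15 (mod 16) is r = 15, so r ≡ 15 (mod 16).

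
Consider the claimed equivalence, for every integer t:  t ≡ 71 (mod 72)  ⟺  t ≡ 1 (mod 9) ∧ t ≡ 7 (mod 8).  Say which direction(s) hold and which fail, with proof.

Both directions fail.

[⇒] This fails: t = 71 gives 71 ≡ 71 (mod 72) but 71 ≡ 8 (mod 9), so the conjunction on the right does not hold.

[⇐] This fails: t = 55 satisfies both congruences on the right (55 ≡ 1 mod 9 and 55 ≡ 7 mod 8) yet 55 ≡ 55 (mod 72), not 71.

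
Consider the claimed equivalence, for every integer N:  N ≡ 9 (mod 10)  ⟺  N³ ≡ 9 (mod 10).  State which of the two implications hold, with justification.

Both directions hold.

(→) Suppose N ≡ 9 (mod 10). Write N = 10j + 9. Then (10j + 9)³ = 1000j³ + 2700j² + 2430j + 729 = 10(100j³ + 270j² + 243j + 72) + 9, so N³ ≡ 9 (mod 10).

(←) For the converse, argue contrapositively. If N ≢ 9 (mod 10), then N is congruent to one of 0, 1, 2, 3, 4, 5, 6, 7, 8 modulo 10, and these give N³ ≡ 0, 1, 8, 7, 4, 5, 6, 3, 2 respectively — never 9.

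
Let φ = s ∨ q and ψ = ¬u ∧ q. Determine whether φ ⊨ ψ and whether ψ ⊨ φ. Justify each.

Only the reverse direction holds.

(⟹) This fails. Under s = T, q = F, u = F, the left side is true but the right side is false.

(⟸) Assume the antecedent. If s is true, s ∨ q reduces to true regardless of the other variables. If s is false, the antecedent forces (s = F, q = T, u = F), and s ∨ q holds there. Either way s ∨ q holds.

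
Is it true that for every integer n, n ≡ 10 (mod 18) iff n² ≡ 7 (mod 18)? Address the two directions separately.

Neither direction holds.

[⇒] This fails: take n = 10. Then 10 ≡ 10 (mod 18), but 10² = 100 ≡ 10 (mod 18), not 7.

[⇐] This fails: take n = 5. Then 5² = 25 ≡ 7 (mod 18), yet 5 ≡ 5 (mod 18), not 10.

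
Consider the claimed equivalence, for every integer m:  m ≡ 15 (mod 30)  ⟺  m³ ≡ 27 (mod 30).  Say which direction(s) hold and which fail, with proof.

Forward direction. This fails: take m = 15. Then 15 ≡ 15 (mod 30), but 15³ = 3375 ≡ 15 (mod 30), not 27.

Converse. This fails: take m = 3. Then 3³ = 27 ≡ 27 (mod 30), yet 3 ≡ 3 (mod 30), not 15.

(⇒) fails and (⇐) fails.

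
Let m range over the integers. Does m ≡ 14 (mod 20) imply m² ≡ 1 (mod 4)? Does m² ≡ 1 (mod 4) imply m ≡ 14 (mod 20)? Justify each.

[⇒] This fails: take m = 14. Then 14 ≡ 14 (mod 20), but 14² = 196 ≡ 0 (mod 4), not 1.

[⇐] This fails: take m = 1. Then 1² = 1 ≡ 1 (mod 4), yet 1 ≡ 1 (mod 20), not 14.

(⇒) fails and (⇐) fails.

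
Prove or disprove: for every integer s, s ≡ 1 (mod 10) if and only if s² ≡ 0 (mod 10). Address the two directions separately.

Forward direction. This fails: take s = 1. Then 1 ≡ 1 (mod 10), but 1² = 1 ≡ 1 (mod 10), not 0.

Converse. This fails: take s = 0. Then 0² = 0 ≡ 0 (mod 10), yet 0 ≡ 0 (mod 10), not 1.

(⇒) fails and (⇐) fails.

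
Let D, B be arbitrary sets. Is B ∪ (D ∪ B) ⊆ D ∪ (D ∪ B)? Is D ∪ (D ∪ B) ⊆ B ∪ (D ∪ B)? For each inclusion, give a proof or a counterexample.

The two sets are equal.

(⟹) Let x ∈ B ∪ (D ∪ B). Then either x ∈ D and x ∉ B; or x ∈ B and x ∉ D; or x ∈ D ∩ B. In each case x ∈ D ∪ (D ∪ B), so B ∪ (D ∪ B) ⊆ D ∪ (D ∪ B).

(⟸) Let x ∈ D ∪ (D ∪ B). Then either x ∈ D and x ∉ B; or x ∈ B and x ∉ D; or x ∈ D ∩ B. In each case x ∈ B ∪ (D ∪ B), so D ∪ (D ∪ B) ⊆ B ∪ (D ∪ B).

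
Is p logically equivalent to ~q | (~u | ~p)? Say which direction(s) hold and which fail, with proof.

Neither implication holds.

(→) This fails. Under p = T, q = T, u = T, the left side is true but the right side is false.

(←) This fails. Under p = F, q = F, u = F, the left side is false but the right side is true.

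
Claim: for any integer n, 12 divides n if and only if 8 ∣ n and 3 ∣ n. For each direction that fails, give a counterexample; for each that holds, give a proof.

Not equivalent: only (⇐) holds.

Forward direction. This fails: take n = 12. Certainly 12 ∣ 12, but 8 ∤ 12.

Converse. Suppose 8 ∣ n and 3 ∣ n. Any common multiple of 8 and 3 is a multiple of their lcm; here gcd(8, 3) = 1, so lcm(8, 3) = 8·3 = 24, so 24 ∣ n. Since 12 ∣ 24, it follows that 12 ∣ n.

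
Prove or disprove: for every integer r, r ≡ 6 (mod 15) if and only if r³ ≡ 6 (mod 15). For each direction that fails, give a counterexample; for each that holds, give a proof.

(→) Suppose r ≡ 6 (mod 15). Write r = 15j + 6. Then (15j + 6)³ = 3375j³ + 4050j² + 1620j + 216 = 15(225j³ + 270j² + 108j + 14) + 6, so r³ ≡ 6 (mod 15).

(←) Conversely, suppose r³ ≡ 6 (mod 15). The only residue r in {0, …, 14} with r³ ≡ 6 (mod 15) is r = 6, so r ≡ 6 (mod 15).

Equivalent; both directions hold.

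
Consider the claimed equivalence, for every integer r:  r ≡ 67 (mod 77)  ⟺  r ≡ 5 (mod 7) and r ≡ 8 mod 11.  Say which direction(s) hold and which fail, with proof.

(⇒) This fails: r = 67 gives 67 ≡ 67 (mod 77) but 67 ≡ 4 (mod 7), so the conjunction on the right does not hold.

(⇐) This fails: r = 19 satisfies both congruences on the right (19 ≡ 5 mod 7 and 19 ≡ 8 mod 11) yet 19 ≡ 19 (mod 77), not 67.

(⇒) fails and (⇐) fails.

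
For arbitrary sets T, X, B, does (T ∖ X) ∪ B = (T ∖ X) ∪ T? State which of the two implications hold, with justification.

Both inclusions fail.

Forward inclusion. This inclusion fails. Take T = ∅, X = ∅, B = {1}; then 1 ∈ (T ∖ X) ∪ B but 1 ∉ (T ∖ X) ∪ T.

Reverse inclusion. This inclusion fails. Take T = {1}, X = {1}, B = ∅; then 1 ∈ (T ∖ X) ∪ T but 1 ∉ (T ∖ X) ∪ B.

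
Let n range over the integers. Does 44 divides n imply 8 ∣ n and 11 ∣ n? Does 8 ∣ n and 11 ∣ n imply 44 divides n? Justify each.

Forward direction. This fails: take n = 44. Certainly 44 ∣ 44, but 8 ∤ 44.

Converse. Suppose 8 ∣ n and 11 ∣ n. Any common multiple of 8 and 11 is a multiple of their lcm; here gcd(8, 11) = 1, so lcm(8, 11) = 8·11 = 88, so 88 ∣ n. Since 44 ∣ 88, it follows that 44 ∣ n.

The forward direction fails; the converse holds.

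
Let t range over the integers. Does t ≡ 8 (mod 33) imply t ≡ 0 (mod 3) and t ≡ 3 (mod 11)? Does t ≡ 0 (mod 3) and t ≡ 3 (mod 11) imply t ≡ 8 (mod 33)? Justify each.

(⇒) This fails: t = 8 gives 8 ≡ 8 (mod 33) but 8 ≡ 2 (mod 3), so the conjunction on the right does not hold.

(⇐) This fails: t = 3 satisfies both congruences on the right (3 ≡ 0 mod 3 and 3 ≡ 3 mod 11) yet 3 ≡ 3 (mod 33), not 8.

Neither direction holds.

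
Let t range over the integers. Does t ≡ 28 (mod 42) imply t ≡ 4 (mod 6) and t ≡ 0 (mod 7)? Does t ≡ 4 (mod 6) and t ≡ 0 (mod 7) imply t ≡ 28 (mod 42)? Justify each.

The biconditional holds.

[⇒] Suppose t ≡ 28 (mod 42); write t = 42j + 28. Since 6 ∣ 42, reducing mod 6 gives t ≡ 28 ≡ 4 (mod 6); since 7 ∣ 42, reducing mod 7 gives t ≡ 28 ≡ 0 (mod 7).

[⇐] Conversely, if t ≡ 4 (mod 6) and t ≡ 0 (mod 7), then by the Chinese remainder theorem t ≡ 28 (mod 42). This is exactly t ≡ 28 (mod 42).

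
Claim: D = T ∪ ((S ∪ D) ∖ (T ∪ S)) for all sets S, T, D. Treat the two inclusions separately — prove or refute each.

(⟹) This inclusion fails. Take S = {1}, T = ∅, D = {1}; then 1 ∈ D but 1 ∉ T ∪ ((S ∪ D) ∖ (T ∪ S)).

(⟸) This inclusion fails. Take S = ∅, T = {1}, D = ∅; then 1 ∈ T ∪ ((S ∪ D) ∖ (T ∪ S)) but 1 ∉ D.

Both inclusions fail.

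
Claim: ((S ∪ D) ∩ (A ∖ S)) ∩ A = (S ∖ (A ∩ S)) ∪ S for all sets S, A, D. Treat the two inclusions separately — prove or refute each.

(⊆) This inclusion fails. Take S = ∅, A = {1}, D = {1}; then 1 ∈ ((S ∪ D) ∩ (A ∖ S)) ∩ A but 1 ∉ (S ∖ (A ∩ S)) ∪ S.

(⊇) This inclusion fails. Take S = {1}, A = ∅, D = ∅; then 1 ∈ (S ∖ (A ∩ S)) ∪ S but 1 ∉ ((S ∪ D) ∩ (A ∖ S)) ∩ A.

Both inclusions fail.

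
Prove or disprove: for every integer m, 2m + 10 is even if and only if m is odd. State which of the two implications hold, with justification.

(→) This fails: take m = 2. Then 2m + 10 = 14, which is even, yet m = 2 is even, not odd.

(←) Suppose m is odd. Since 2 is even, 2m is even for every m, so 2m + 10 has the same parity as 10, which is even. Hence 2m + 10 is even.

Not equivalent: only (⇐) holds.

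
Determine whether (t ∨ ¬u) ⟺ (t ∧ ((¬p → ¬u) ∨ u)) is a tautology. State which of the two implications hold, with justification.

Forward direction. This fails. Under t = F, p = F, u = F, the left side is true but the right side is false.

Converse. Assume the antecedent. If t is true, t ∨ ¬u reduces to true regardless of the other variables. If t is false, the antecedent cannot hold. Either way t ∨ ¬u holds.

(⇒) fails; (⇐) holds.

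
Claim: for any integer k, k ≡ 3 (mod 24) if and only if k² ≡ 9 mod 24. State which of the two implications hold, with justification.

The forward direction holds; the converse fails.

(⟹) Suppose k ≡ 3 (mod 24). Write k = 24j + 3. Then (24j + 3)² = 576j² + 144j + 9 = 24(24j² + 6j) + 9, so k² ≡ 9 (mod 24).

(⟸) This fails: take k = 9. Then 9² = 81 ≡ 9 (mod 24), yet 9 ≡ 9 (mod 24), not 3.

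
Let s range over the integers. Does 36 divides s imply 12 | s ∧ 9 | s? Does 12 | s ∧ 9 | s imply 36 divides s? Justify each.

(⟹) If 36 ∣ s, write s = 36q. Since 36 = 3·12, s = 12·(3q), so 12 ∣ s; and since 36 = 4·9, s = 9·(4q), so 9 ∣ s.

(⟸) Suppose 12 ∣ s and 9 ∣ s. Any common multiple of 12 and 9 is a multiple of their lcm; here lcm(12, 9) = 12·9/gcd(12, 9) = 108/3 = 36, so 36 ∣ s.

Both directions hold; the statement is true.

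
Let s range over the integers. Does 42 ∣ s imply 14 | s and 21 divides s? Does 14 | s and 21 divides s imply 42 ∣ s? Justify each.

Both implications hold.

(⇒) If 42 ∣ s, write s = 42q. Since 42 = 3·14, s = 14·(3q), so 14 ∣ s; and since 42 = 2·21, s = 21·(2q), so 21 ∣ s.

(⇐) Suppose 14 ∣ s and 21 ∣ s. Any common multiple of 14 and 21 is a multiple of their lcm; here lcm(14, 21) = 14·21/gcd(14, 21) = 294/7 = 42, so 42 ∣ s.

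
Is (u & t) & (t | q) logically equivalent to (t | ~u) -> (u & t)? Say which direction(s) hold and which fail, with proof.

Only the forward direction holds.

(⟹) Assume the antecedent. If u is true, (t | ~u) -> (u & t) reduces to true regardless of the other variables. If u is false, the antecedent cannot hold. Either way (t | ~u) -> (u & t) holds.

(⟸) This fails. Under u = T, q = F, t = F, the left side is false but the right side is true.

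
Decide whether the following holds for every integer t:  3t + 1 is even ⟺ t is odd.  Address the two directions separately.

The biconditional holds.

(→) Suppose 3t + 1 is even. Since 3 is odd, 3t and t have the same parity, so 3t + 1 ≡ t + 1 (mod 2). As 1 is odd, 3t + 1 is even exactly when t is odd. Thus t is odd.

(←) Conversely, suppose t is odd; write t = 2j + 1. Then 3t + 1 = 3·(2j + 1) + 1 = 2·3j + 4, which is even.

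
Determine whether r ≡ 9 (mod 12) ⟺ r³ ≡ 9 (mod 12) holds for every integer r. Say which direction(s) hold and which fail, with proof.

Both directions hold; the statement is true.

Forward direction. Suppose r ≡ 9 (mod 12). Write r = 12j + 9. Then (12j + 9)³ = 1728j³ + 3888j² + 2916j + 729 = 12(144j³ + 324j² + 243j + 60) + 9, so r³ ≡ 9 (mod 12).

Converse. For the converse, argue contrapositively. If r ≢ 9 (mod 12), then r is congruent to one of 0, 1, 2, 3, 4, 5, 6, 7, 8, 10, 11 modulo 12, and these give r³ ≡ 0, 1, 8, 3, 4, 5, 0, 7, 8, 4, 11 respectively — never 9.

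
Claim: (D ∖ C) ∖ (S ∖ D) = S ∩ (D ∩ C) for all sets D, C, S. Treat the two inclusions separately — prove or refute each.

Both inclusions fail.

(⟹) This inclusion fails. Take D = {1}, C = ∅, S = ∅; then 1 ∈ (D ∖ C) ∖ (S ∖ D) but 1 ∉ S ∩ (D ∩ C).

(⟸) This inclusion fails. Take D = {1}, C = {1}, S = {1}; then 1 ∈ S ∩ (D ∩ C) but 1 ∉ (D ∖ C) ∖ (S ∖ D).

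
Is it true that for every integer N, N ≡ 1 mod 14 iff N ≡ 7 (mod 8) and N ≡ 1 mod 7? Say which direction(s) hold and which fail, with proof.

Only the reverse direction holds.

Forward direction. This fails: N = 1 gives 1 ≡ 1 (mod 14) but 1 ≡ 1 (mod 8), so the conjunction on the right does not hold.

Converse. If N ≡ 7 (mod 8) and N ≡ 1 (mod 7), then by the Chinese remainder theorem N ≡ 15 (mod 56). Since 15 ≡ 1 (mod 14) and 14 ∣ 56, we get N ≡ 1 (mod 14).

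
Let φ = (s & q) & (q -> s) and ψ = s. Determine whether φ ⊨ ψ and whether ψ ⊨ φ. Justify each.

[⇒] Assume the antecedent. If s is true, s reduces to true regardless of the other variables. If s is false, the antecedent cannot hold. Either way s holds.

[⇐] This fails. Under s = T, q = F, the left side is false but the right side is true.

Only the forward implication holds.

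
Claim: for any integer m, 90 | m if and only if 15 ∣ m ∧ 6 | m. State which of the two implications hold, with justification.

Only the forward implication holds.

(←) This fails: take m = 30. Both 15 ∣ 30 and 6 ∣ 30, yet 30 is not a multiple of 90 (since 30 = 0·90 + 30), so 90 ∤ 30.

(→) If 90 ∣ m, write m = 90q. Since 90 = 6·15, m = 15·(6q), so 15 ∣ m; and since 90 = 15·6, m = 6·(15q), so 6 ∣ m.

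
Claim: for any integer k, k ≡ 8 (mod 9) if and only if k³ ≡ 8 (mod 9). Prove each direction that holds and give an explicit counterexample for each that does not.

[⇒] Suppose k ≡ 8 (mod 9). Write k = 9j + 8. Then (9j + 8)³ = 729j³ + 1944j² + 1728j + 512 = 9(81j³ + 216j² + 192j + 56) + 8, so k³ ≡ 8 (mod 9).

[⇐] This fails: take k = 2. Then 2³ = 8 ≡ 8 (mod 9), yet 2 ≡ 2 (mod 9), not 8.

Only the forward direction holds.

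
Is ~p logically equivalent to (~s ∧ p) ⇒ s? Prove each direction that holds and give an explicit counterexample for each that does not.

Only the forward direction holds.

(⟹) Assume the antecedent. If s is true, (~s ∧ p) ⇒ s reduces to true regardless of the other variables. If s is false, the antecedent forces (s = F, p = F), and (~s ∧ p) ⇒ s holds there. Either way (~s ∧ p) ⇒ s holds.

(⟸) This fails. Under s = T, p = T, the left side is false but the right side is true.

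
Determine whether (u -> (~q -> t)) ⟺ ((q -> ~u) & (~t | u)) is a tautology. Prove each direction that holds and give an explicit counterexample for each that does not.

Both directions fail.

(→) This fails. Under t = T, u = F, q = F, the left side is true but the right side is false.

(←) This fails. Under t = F, u = T, q = F, the left side is false but the right side is true.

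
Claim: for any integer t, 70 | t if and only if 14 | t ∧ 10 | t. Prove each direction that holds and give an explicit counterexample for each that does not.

Both directions hold.

(⇐) Suppose 14 ∣ t and 10 ∣ t. Any common multiple of 14 and 10 is a multiple of their lcm; here lcm(14, 10) = 14·10/gcd(14, 10) = 140/2 = 70, so 70 ∣ t.

(⇒) If 70 ∣ t, write t = 70q. Since 70 = 5·14, t = 14·(5q), so 14 ∣ t; and since 70 = 7·10, t = 10·(7q), so 10 ∣ t.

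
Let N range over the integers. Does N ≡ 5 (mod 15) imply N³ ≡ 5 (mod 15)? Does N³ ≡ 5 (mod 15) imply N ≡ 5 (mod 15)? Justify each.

Equivalent; both directions hold.

[⇐] Suppose N³ ≡ 5 (mod 15). The only residue r in {0, …, 14} with r³ ≡ 5 (mod 15) is r = 5, so N ≡ 5 (mod 15).

[⇒] Suppose N ≡ 5 (mod 15). Write N = 15j + 5. Then (15j + 5)³ = 3375j³ + 3375j² + 1125j + 125 = 15(225j³ + 225j² + 75j + 8) + 5, so N³ ≡ 5 (mod 15).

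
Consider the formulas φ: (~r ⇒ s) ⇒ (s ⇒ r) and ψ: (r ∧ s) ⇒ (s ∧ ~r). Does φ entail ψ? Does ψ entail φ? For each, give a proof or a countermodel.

(⇒) This fails. Under s = T, r = T, the left side is true but the right side is false.

(⇐) This fails. Under s = T, r = F, the left side is false but the right side is true.

Neither direction holds.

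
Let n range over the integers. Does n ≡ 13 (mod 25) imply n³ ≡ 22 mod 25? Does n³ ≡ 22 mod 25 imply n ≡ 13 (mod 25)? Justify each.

Both directions hold; the statement is true.

[⇒] Suppose n ≡ 13 (mod 25). Write n = 25j + 13. Then (25j + 13)³ = 15625j³ + 24375j² + 12675j + 2197 = 25(625j³ + 975j² + 507j + 87) + 22, so n³ ≡ 22 (mod 25).

[⇐] Conversely, suppose n³ ≡ 22 (mod 25). The only residue r in {0, …, 24} with r³ ≡ 22 (mod 25) is r = 13, so n ≡ 13 (mod 25).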